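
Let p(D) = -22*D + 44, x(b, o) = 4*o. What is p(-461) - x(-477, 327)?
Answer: 8878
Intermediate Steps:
p(D) = 44 - 22*D
p(-461) - x(-477, 327) = (44 - 22*(-461)) - 4*327 = (44 + 10142) - 1*1308 = 10186 - 1308 = 8878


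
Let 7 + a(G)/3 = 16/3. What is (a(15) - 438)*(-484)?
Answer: 214412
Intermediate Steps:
a(G) = -5 (a(G) = -21 + 3*(16/3) = -21 + 16 = -5)
(a(15) - 438)*(-484) = (-5 - 438)*(-484) = -443*(-484) = 214412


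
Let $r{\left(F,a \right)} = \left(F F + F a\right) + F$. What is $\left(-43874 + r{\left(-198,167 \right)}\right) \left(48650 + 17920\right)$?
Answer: $-2525266380$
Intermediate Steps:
$r{\left(F,a \right)} = F + F^{2} + F a$ ($r{\left(F,a \right)} = \left(F^{2} + F a\right) + F = F + F^{2} + F a$)
$\left(-43874 + r{\left(-198,167 \right)}\right) \left(48650 + 17920\right) = \left(-43874 - 198 \left(1 - 198 + 167\right)\right) \left(48650 + 17920\right) = \left(-43874 - -5940\right) 66570 = \left(-43874 + 5940\right) 66570 = \left(-37934\right) 66570 = -2525266380$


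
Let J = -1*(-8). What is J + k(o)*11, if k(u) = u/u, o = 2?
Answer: 19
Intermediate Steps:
k(u) = 1
J = 8
J + k(o)*11 = 8 + 1*11 = 8 + 11 = 19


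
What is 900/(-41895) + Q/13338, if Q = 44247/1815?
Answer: -7771499/395405010 ≈ -0.019655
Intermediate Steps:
Q = 14749/605 (Q = 44247*(1/1815) = 14749/605 ≈ 24.379)
900/(-41895) + Q/13338 = 900/(-41895) + (14749/605)/13338 = 900*(-1/41895) + (14749/605)*(1/13338) = -20/931 + 14749/8069490 = -7771499/395405010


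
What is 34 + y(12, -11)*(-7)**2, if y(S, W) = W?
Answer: -505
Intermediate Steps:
34 + y(12, -11)*(-7)**2 = 34 - 11*(-7)**2 = 34 - 11*49 = 34 - 539 = -505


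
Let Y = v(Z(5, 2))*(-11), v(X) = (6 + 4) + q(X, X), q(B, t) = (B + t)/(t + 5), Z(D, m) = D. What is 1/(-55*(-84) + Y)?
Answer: 1/4499 ≈ 0.00022227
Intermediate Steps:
q(B, t) = (B + t)/(5 + t)
v(X) = 10 + 2*X/(5 + X) (v(X) = (6 + 4) + (X + X)/(5 + X) = 10 + (2*X)/(5 + X) = 10 + 2*X/(5 + X))
Y = -121 (Y = (2*(25 + 6*5)/(5 + 5))*(-11) = (2*(25 + 30)/10)*(-11) = (2*(⅒)*55)*(-11) = 11*(-11) = -121)
1/(-55*(-84) + Y) = 1/(-55*(-84) - 121) = 1/(4620 - 121) = 1/4499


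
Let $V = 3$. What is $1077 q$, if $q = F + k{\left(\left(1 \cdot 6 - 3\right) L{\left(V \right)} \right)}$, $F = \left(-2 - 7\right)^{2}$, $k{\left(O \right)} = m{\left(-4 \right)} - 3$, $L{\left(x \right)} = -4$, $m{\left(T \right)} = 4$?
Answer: $88314$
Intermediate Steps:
$k{\left(O \right)} = 1$ ($k{\left(O \right)} = 4 - 3 = 1$)
$F = 81$ ($F = \left(-9\right)^{2} = 81$)
$q = 82$ ($q = 81 + 1 = 82$)
$1077 q = 1077 \cdot 82 = 88314$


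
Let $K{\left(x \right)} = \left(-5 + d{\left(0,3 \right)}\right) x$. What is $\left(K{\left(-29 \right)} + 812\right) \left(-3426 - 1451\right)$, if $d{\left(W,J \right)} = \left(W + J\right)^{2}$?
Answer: $-3394392$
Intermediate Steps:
$d{\left(W,J \right)} = \left(J + W\right)^{2}$
$K{\left(x \right)} = 4 x$ ($K{\left(x \right)} = \left(-5 + \left(3 + 0\right)^{2}\right) x = \left(-5 + 3^{2}\right) x = \left(-5 + 9\right) x = 4 x$)
$\left(K{\left(-29 \right)} + 812\right) \left(-3426 - 1451\right) = \left(4 \left(-29\right) + 812\right) \left(-3426 - 1451\right) = \left(-116 + 812\right) \left(-4877\right) = 696 \left(-4877\right) = -3394392$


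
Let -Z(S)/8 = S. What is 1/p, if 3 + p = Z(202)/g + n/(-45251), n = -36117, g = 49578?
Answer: -1121727039/2506439612 ≈ -0.44754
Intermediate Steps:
Z(S) = -8*S
p = -2506439612/1121727039 (p = -3 + (-8*202/49578 - 36117/(-45251)) = -3 + (-1616*1/49578 - 36117*(-1/45251)) = -3 + (-808/24789 + 36117/45251) = -3 + 858741505/1121727039 = -2506439612/1121727039 ≈ -2.2344)
1/p = 1/(-2506439612/1121727039) = -1121727039/2506439612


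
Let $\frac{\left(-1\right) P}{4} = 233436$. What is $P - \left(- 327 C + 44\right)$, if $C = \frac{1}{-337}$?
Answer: $- \frac{314686883}{337} \approx -9.3379 \cdot 10^{5}$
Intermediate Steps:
$C = - \frac{1}{337} \approx -0.0029674$
$P = -933744$ ($P = \left(-4\right) 233436 = -933744$)
$P - \left(- 327 C + 44\right) = -933744 - \left(\left(-327\right) \left(- \frac{1}{337}\right) + 44\right) = -933744 - \left(\frac{327}{337} + 44\right) = -933744 - \frac{15155}{337} = - \frac{314686883}{337}$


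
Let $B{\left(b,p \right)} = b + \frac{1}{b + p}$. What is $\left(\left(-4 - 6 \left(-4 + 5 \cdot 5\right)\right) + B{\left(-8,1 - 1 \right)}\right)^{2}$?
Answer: $\frac{1221025}{64} \approx 19079.0$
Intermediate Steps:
$\left(\left(-4 - 6 \left(-4 + 5 \cdot 5\right)\right) + B{\left(-8,1 - 1 \right)}\right)^{2} = \left(\left(-4 - 6 \left(-4 + 5 \cdot 5\right)\right) + \frac{1 + \left(-8\right)^{2} - 8 \left(1 - 1\right)}{-8 + \left(1 - 1\right)}\right)^{2} = \left(\left(-4 - 6 \left(-4 + 25\right)\right) + \frac{1 + 64 - 8 \left(1 - 1\right)}{-8 + \left(1 - 1\right)}\right)^{2} = \left(\left(-4 - 126\right) + \frac{1 + 64 - 0}{-8 + 0}\right)^{2} = \left(\left(-4 - 126\right) + \frac{1 + 64 + 0}{-8}\right)^{2} = \left(-130 - \frac{65}{8}\right)^{2} = \left(- \frac{1105}{8}\right)^{2} = \frac{1221025}{64}$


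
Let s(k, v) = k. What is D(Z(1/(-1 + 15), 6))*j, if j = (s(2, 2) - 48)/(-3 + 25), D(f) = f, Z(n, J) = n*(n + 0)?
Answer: -23/2156 ≈ -0.010668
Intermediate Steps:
Z(n, J) = n**2 (Z(n, J) = n*n = n**2)
j = -23/11 (j = (2 - 48)/(-3 + 25) = -46/22 = -46*1/22 = -23/11 ≈ -2.0909)
D(Z(1/(-1 + 15), 6))*j = (1/(-1 + 15))**2*(-23/11) = (1/14)**2*(-23/11) = (1/196)*(-23/11) = -23/2156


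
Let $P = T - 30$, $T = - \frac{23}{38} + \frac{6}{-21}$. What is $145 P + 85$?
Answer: $- \frac{1168855}{266} \approx -4394.2$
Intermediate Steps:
$T = - \frac{237}{266}$ ($T = \left(-23\right) \frac{1}{38} + 6 \left(- \frac{1}{21}\right) = - \frac{23}{38} - \frac{2}{7} = - \frac{237}{266} \approx -0.89098$)
$P = - \frac{8217}{266}$ ($P = - \frac{237}{266} - 30 = - \frac{8217}{266} \approx -30.891$)
$145 P + 85 = 145 \left(- \frac{8217}{266}\right) + 85 = - \frac{1191465}{266} + 85 = - \frac{1168855}{266}$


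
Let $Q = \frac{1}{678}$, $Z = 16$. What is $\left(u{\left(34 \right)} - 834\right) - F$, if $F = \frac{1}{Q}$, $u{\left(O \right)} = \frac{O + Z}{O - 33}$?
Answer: $-1462$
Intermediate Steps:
$Q = \frac{1}{678} \approx 0.0014749$
$u{\left(O \right)} = \frac{16 + O}{-33 + O}$ ($u{\left(O \right)} = \frac{O + 16}{O - 33} = \frac{16 + O}{-33 + O}$)
$F = 678$ ($F = \frac{1}{\frac{1}{678}} = 678$)
$\left(u{\left(34 \right)} - 834\right) - F = \left(\frac{16 + 34}{-33 + 34} - 834\right) - 678 = \left(1^{-1} \cdot 50 - 834\right) - 678 = \left(1 \cdot 50 - 834\right) - 678 = \left(50 - 834\right) - 678 = -784 - 678 = -1462$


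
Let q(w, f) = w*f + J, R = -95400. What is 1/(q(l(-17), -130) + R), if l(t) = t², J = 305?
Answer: -1/132665 ≈ -7.5378e-6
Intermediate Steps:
q(w, f) = 305 + f*w (q(w, f) = w*f + 305 = f*w + 305 = 305 + f*w)
1/(q(l(-17), -130) + R) = 1/((305 - 130*(-17)²) - 95400) = 1/((305 - 130*289) - 95400) = 1/((305 - 37570) - 95400) = 1/(-37265 - 95400) = 1/(-132665) = -1/132665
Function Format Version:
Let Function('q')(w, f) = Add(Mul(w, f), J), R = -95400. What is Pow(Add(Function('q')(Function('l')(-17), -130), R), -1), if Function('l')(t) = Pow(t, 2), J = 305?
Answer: Rational(-1, 132665) ≈ -7.5378e-6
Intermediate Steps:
Function('q')(w, f) = Add(305, Mul(f, w)) (Function('q')(w, f) = Add(Mul(w, f), 305) = Add(Mul(f, w), 305) = Add(305, Mul(f, w)))
Pow(Add(Function('q')(Function('l')(-17), -130), R), -1) = Pow(Add(Add(305, Mul(-130, Pow(-17, 2))), -95400), -1) = Pow(Add(Add(305, Mul(-130, 289)), -95400), -1) = Pow(Add(Add(305, -37570), -95400), -1) = Pow(Add(-37265, -95400), -1) = Pow(-132665, -1) = Rational(-1, 132665)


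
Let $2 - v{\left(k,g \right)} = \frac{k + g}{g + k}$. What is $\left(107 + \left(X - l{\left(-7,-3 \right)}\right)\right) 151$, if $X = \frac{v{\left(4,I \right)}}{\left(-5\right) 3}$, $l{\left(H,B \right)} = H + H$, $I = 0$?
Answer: $\frac{273914}{15} \approx 18261.0$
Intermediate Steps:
$v{\left(k,g \right)} = 1$ ($v{\left(k,g \right)} = 2 - \frac{k + g}{g + k} = 2 - \frac{g + k}{g + k} = 2 - 1 = 1$)
$l{\left(H,B \right)} = 2 H$
$X = - \frac{1}{15}$ ($X = 1 \frac{1}{\left(-5\right) 3} = 1 \frac{1}{-15} = 1 \left(- \frac{1}{15}\right) = - \frac{1}{15} \approx -0.066667$)
$\left(107 + \left(X - l{\left(-7,-3 \right)}\right)\right) 151 = \left(107 - \left(\frac{1}{15} + 2 \left(-7\right)\right)\right) 151 = \left(107 - - \frac{209}{15}\right) 151 = \left(107 + \left(- \frac{1}{15} + 14\right)\right) 151 = \left(107 + \frac{209}{15}\right) 151 = \frac{1814}{15} \cdot 151 = \frac{273914}{15}$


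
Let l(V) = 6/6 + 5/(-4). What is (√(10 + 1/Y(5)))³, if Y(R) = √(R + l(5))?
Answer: 2*√38*(95 + √19)^(3/2)/361 ≈ 33.824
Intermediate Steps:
l(V) = -¼ (l(V) = 6*(⅙) + 5*(-¼) = 1 - 5/4 = -¼)
Y(R) = √(-¼ + R) (Y(R) = √(R - ¼) = √(-¼ + R))
(√(10 + 1/Y(5)))³ = (√(10 + 1/(√(-1 + 4*5)/2)))³ = (√(10 + 1/(√(-1 + 20)/2)))³ = (√(10 + 1/(√19/2)))³ = (√(10 + 2*√19/19))³ = (10 + 2*√19/19)^(3/2)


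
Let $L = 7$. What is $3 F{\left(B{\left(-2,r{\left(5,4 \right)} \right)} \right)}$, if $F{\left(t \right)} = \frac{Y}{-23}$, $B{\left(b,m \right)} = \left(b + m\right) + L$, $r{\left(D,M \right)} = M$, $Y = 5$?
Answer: $- \frac{15}{23} \approx -0.65217$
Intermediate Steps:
$B{\left(b,m \right)} = 7 + b + m$ ($B{\left(b,m \right)} = \left(b + m\right) + 7 = 7 + b + m$)
$F{\left(t \right)} = - \frac{5}{23}$ ($F{\left(t \right)} = \frac{5}{-23} = 5 \left(- \frac{1}{23}\right) = - \frac{5}{23}$)
$3 F{\left(B{\left(-2,r{\left(5,4 \right)} \right)} \right)} = 3 \left(- \frac{5}{23}\right) = - \frac{15}{23}$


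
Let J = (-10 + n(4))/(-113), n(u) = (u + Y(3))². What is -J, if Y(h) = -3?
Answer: -9/113 ≈ -0.079646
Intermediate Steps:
n(u) = (-3 + u)² (n(u) = (u - 3)² = (-3 + u)²)
J = 9/113 (J = (-10 + (-3 + 4)²)/(-113) = (-10 + 1²)*(-1/113) = (-10 + 1)*(-1/113) = -9*(-1/113) = 9/113 ≈ 0.079646)
-J = -1*9/113 = -9/113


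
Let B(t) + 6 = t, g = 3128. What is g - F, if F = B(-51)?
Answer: 3185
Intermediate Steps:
B(t) = -6 + t
F = -57 (F = -6 - 51 = -57)
g - F = 3128 - 1*(-57) = 3128 + 57 = 3185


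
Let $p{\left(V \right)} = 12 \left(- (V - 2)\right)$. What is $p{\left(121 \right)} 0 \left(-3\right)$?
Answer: $0$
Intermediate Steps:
$p{\left(V \right)} = 24 - 12 V$ ($p{\left(V \right)} = 12 \left(- (-2 + V)\right) = 12 \left(2 - V\right) = 24 - 12 V$)
$p{\left(121 \right)} 0 \left(-3\right) = \left(24 - 1452\right) 0 \left(-3\right) = \left(24 - 1452\right) 0 = \left(-1428\right) 0 = 0$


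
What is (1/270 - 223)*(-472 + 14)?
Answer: 13787861/135 ≈ 1.0213e+5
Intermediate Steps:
(1/270 - 223)*(-472 + 14) = (1/270 - 223)*(-458) = -60209/270*(-458) = 13787861/135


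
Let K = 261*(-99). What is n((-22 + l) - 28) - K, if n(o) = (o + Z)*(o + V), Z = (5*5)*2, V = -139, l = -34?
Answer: 33421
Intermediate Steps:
K = -25839
Z = 50 (Z = 25*2 = 50)
n(o) = (-139 + o)*(50 + o) (n(o) = (o + 50)*(o - 139) = (50 + o)*(-139 + o) = (-139 + o)*(50 + o))
n((-22 + l) - 28) - K = (-6950 + ((-22 - 34) - 28)² - 89*((-22 - 34) - 28)) - 1*(-25839) = (-6950 + (-56 - 28)² - 89*(-56 - 28)) + 25839 = (-6950 + (-84)² - 89*(-84)) + 25839 = (-6950 + 7056 + 7476) + 25839 = 7582 + 25839 = 33421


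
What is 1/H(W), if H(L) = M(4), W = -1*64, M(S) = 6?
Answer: ⅙ ≈ 0.16667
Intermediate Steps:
W = -64
H(L) = 6
1/H(W) = 1/6 = ⅙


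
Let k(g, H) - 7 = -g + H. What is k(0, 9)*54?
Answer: 864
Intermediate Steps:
k(g, H) = 7 + H - g (k(g, H) = 7 + (-g + H) = 7 + (H - g) = 7 + H - g)
k(0, 9)*54 = (7 + 9 - 1*0)*54 = (7 + 9 + 0)*54 = 16*54 = 864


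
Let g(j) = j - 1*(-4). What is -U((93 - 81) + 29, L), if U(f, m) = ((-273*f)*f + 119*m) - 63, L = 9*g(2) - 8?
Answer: 453502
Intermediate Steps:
g(j) = 4 + j (g(j) = j + 4 = 4 + j)
L = 46 (L = 9*(4 + 2) - 8 = 9*6 - 8 = 54 - 8 = 46)
U(f, m) = -63 - 273*f² + 119*m (U(f, m) = (-273*f² + 119*m) - 63 = -63 - 273*f² + 119*m)
-U((93 - 81) + 29, L) = -(-63 - 273*((93 - 81) + 29)² + 119*46) = -(-63 - 273*(12 + 29)² + 5474) = -(-63 - 273*41² + 5474) = -(-63 - 273*1681 + 5474) = -(-63 - 458913 + 5474) = -1*(-453502) = 453502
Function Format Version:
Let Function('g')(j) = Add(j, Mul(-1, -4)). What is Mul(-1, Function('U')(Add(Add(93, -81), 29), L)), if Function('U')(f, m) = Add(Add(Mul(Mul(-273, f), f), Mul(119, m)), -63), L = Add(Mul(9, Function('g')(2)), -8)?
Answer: 453502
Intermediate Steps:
Function('g')(j) = Add(4, j) (Function('g')(j) = Add(j, 4) = Add(4, j))
L = 46 (L = Add(Mul(9, Add(4, 2)), -8) = Add(Mul(9, 6), -8) = Add(54, -8) = 46)
Function('U')(f, m) = Add(-63, Mul(-273, Pow(f, 2)), Mul(119, m)) (Function('U')(f, m) = Add(Add(Mul(-273, Pow(f, 2)), Mul(119, m)), -63) = Add(-63, Mul(-273, Pow(f, 2)), Mul(119, m)))
Mul(-1, Function('U')(Add(Add(93, -81), 29), L)) = Mul(-1, Add(-63, Mul(-273, Pow(Add(Add(93, -81), 29), 2)), Mul(119, 46))) = Mul(-1, Add(-63, Mul(-273, Pow(Add(12, 29), 2)), 5474)) = Mul(-1, Add(-63, Mul(-273, Pow(41, 2)), 5474)) = Mul(-1, Add(-63, Mul(-273, 1681), 5474)) = Mul(-1, Add(-63, -458913, 5474)) = Mul(-1, -453502) = 453502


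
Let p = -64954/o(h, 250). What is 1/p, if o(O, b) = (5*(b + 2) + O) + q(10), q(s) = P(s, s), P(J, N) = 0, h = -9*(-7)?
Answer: -1323/64954 ≈ -0.020368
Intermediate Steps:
h = 63
q(s) = 0
o(O, b) = 10 + O + 5*b (o(O, b) = (5*(b + 2) + O) + 0 = (5*(2 + b) + O) + 0 = ((10 + 5*b) + O) + 0 = (10 + O + 5*b) + 0 = 10 + O + 5*b)
p = -64954/1323 (p = -64954/(10 + 63 + 5*250) = -64954/(10 + 63 + 1250) = -64954/1323 ≈ -49.096)
1/p = 1/(-64954/1323) = -1323/64954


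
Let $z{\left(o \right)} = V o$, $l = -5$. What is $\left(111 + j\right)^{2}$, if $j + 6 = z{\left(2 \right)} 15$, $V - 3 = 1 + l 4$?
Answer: $140625$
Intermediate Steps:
$V = -16$ ($V = 3 + \left(1 - 20\right) = 3 - 19 = -16$)
$z{\left(o \right)} = - 16 o$
$j = -486$ ($j = -6 + \left(-16\right) 2 \cdot 15 = -6 - 480 = -486$)
$\left(111 + j\right)^{2} = \left(111 - 486\right)^{2} = \left(-375\right)^{2} = 140625$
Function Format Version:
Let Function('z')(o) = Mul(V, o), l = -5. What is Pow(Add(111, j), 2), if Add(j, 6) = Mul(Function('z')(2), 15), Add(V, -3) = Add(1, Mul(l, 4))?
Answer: 140625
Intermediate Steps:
V = -16 (V = Add(3, Add(1, Mul(-5, 4))) = Add(3, Add(1, -20)) = Add(3, -19) = -16)
Function('z')(o) = Mul(-16, o)
j = -486 (j = Add(-6, Mul(Mul(-16, 2), 15)) = Add(-6, Mul(-32, 15)) = Add(-6, -480) = -486)
Pow(Add(111, j), 2) = Pow(Add(111, -486), 2) = Pow(-375, 2) = 140625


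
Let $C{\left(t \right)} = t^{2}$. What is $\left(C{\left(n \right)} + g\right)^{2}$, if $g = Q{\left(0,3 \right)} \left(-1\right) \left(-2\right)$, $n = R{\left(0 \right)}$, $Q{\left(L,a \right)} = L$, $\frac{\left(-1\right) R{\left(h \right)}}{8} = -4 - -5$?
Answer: $4096$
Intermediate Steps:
$R{\left(h \right)} = -8$ ($R{\left(h \right)} = - 8 \left(-4 - -5\right) = - 8 \left(-4 + 5\right) = \left(-8\right) 1 = -8$)
$n = -8$
$g = 0$ ($g = 0 \left(-1\right) \left(-2\right) = 0 \left(-2\right) = 0$)
$\left(C{\left(n \right)} + g\right)^{2} = \left(\left(-8\right)^{2} + 0\right)^{2} = \left(64 + 0\right)^{2} = 64^{2} = 4096$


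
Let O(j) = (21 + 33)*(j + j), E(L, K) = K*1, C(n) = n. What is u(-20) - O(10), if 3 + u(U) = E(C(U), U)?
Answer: -1103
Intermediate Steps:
E(L, K) = K
O(j) = 108*j (O(j) = 54*(2*j) = 108*j)
u(U) = -3 + U
u(-20) - O(10) = (-3 - 20) - 108*10 = -23 - 1*1080 = -23 - 1080 = -1103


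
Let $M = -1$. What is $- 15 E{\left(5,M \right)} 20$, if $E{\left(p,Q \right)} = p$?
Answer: $-1500$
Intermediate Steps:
$- 15 E{\left(5,M \right)} 20 = \left(-15\right) 5 \cdot 20 = \left(-75\right) 20 = -1500$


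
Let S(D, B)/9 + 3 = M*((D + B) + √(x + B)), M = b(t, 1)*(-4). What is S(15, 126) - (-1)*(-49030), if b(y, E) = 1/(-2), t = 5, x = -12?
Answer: -46519 + 18*√114 ≈ -46327.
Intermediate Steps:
b(y, E) = -½ (b(y, E) = 1*(-½) = -½)
M = 2 (M = -½*(-4) = 2)
S(D, B) = -27 + 18*B + 18*D + 18*√(-12 + B) (S(D, B) = -27 + 9*(2*((D + B) + √(-12 + B))) = -27 + 9*(2*((B + D) + √(-12 + B))) = -27 + 9*(2*(B + D + √(-12 + B))) = -27 + 9*(2*B + 2*D + 2*√(-12 + B)) = -27 + (18*B + 18*D + 18*√(-12 + B)) = -27 + 18*B + 18*D + 18*√(-12 + B))
S(15, 126) - (-1)*(-49030) = (-27 + 18*126 + 18*15 + 18*√(-12 + 126)) - (-1)*(-49030) = (-27 + 2268 + 270 + 18*√114) - 1*49030 = (2511 + 18*√114) - 49030 = -46519 + 18*√114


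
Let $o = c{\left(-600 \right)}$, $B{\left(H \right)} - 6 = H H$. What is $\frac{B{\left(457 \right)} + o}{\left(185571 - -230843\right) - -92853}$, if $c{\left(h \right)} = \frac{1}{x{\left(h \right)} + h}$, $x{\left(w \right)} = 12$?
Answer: $\frac{11164249}{27222636} \approx 0.41011$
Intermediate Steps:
$B{\left(H \right)} = 6 + H^{2}$ ($B{\left(H \right)} = 6 + H H = 6 + H^{2}$)
$c{\left(h \right)} = \frac{1}{12 + h}$
$o = - \frac{1}{588}$ ($o = \frac{1}{12 - 600} = \frac{1}{-588} = - \frac{1}{588} \approx -0.0017007$)
$\frac{B{\left(457 \right)} + o}{\left(185571 - -230843\right) - -92853} = \frac{\left(6 + 457^{2}\right) - \frac{1}{588}}{\left(185571 - -230843\right) - -92853} = \frac{\left(6 + 208849\right) - \frac{1}{588}}{\left(185571 + 230843\right) + \left(-111749 + 204602\right)} = \frac{208855 - \frac{1}{588}}{416414 + 92853} = \frac{122806739}{588 \cdot 509267} = \frac{122806739}{588} \cdot \frac{1}{509267} = \frac{11164249}{27222636}$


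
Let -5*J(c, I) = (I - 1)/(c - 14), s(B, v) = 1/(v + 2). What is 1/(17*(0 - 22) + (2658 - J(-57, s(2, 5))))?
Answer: 2485/5675746 ≈ 0.00043783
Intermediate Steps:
s(B, v) = 1/(2 + v)
J(c, I) = -(-1 + I)/(5*(-14 + c)) (J(c, I) = -(I - 1)/(5*(c - 14)) = -(-1 + I)/(5*(-14 + c)))
1/(17*(0 - 22) + (2658 - J(-57, s(2, 5)))) = 1/(17*(0 - 22) + (2658 - (1 - 1/(2 + 5))/(5*(-14 - 57)))) = 1/(17*(-22) + (2658 - (1 - 1/7)/(5*(-71)))) = 1/(-374 + (2658 - (-1)*(1 - 1*⅐)/(5*71))) = 1/(-374 + (2658 - (-1)*(1 - ⅐)/(5*71))) = 1/(-374 + (2658 - (-1)*6/(5*71*7))) = 1/(-374 + (2658 - 1*(-6/2485))) = 1/(-374 + (2658 + 6/2485)) = 1/(-374 + 6605136/2485) = 1/(5675746/2485) = 2485/5675746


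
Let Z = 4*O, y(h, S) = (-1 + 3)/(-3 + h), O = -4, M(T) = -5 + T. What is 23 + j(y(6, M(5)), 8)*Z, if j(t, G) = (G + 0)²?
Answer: -1001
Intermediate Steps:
y(h, S) = 2/(-3 + h)
j(t, G) = G²
Z = -16 (Z = 4*(-4) = -16)
23 + j(y(6, M(5)), 8)*Z = 23 + 8²*(-16) = 23 + 64*(-16) = 23 - 1024 = -1001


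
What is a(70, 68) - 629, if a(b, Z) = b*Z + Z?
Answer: 4199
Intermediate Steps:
a(b, Z) = Z + Z*b (a(b, Z) = Z*b + Z = Z + Z*b)
a(70, 68) - 629 = 68*(1 + 70) - 629 = 68*71 - 629 = 4828 - 629 = 4199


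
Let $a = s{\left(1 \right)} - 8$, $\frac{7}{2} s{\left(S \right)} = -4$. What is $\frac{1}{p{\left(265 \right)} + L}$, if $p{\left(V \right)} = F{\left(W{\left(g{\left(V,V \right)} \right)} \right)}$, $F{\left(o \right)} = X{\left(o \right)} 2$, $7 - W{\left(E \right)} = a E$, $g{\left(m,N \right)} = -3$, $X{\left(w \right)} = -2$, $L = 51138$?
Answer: $\frac{1}{51134} \approx 1.9556 \cdot 10^{-5}$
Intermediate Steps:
$s{\left(S \right)} = - \frac{8}{7}$ ($s{\left(S \right)} = \frac{2}{7} \left(-4\right) = - \frac{8}{7}$)
$a = - \frac{64}{7}$ ($a = - \frac{8}{7} - 8 = - \frac{64}{7} \approx -9.1429$)
$W{\left(E \right)} = 7 + \frac{64 E}{7}$ ($W{\left(E \right)} = 7 - - \frac{64 E}{7} = 7 + \frac{64 E}{7}$)
$F{\left(o \right)} = -4$ ($F{\left(o \right)} = \left(-2\right) 2 = -4$)
$p{\left(V \right)} = -4$
$\frac{1}{p{\left(265 \right)} + L} = \frac{1}{-4 + 51138} = \frac{1}{51134}$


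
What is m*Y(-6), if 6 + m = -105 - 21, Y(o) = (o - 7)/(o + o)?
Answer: -143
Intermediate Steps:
Y(o) = (-7 + o)/(2*o) (Y(o) = (-7 + o)/((2*o)) = (-7 + o)*(1/(2*o)) = (-7 + o)/(2*o))
m = -132 (m = -6 + (-105 - 21) = -6 - 126 = -132)
m*Y(-6) = -66*(-7 - 6)/(-6) = -66*(-1)*(-13)/6 = -132*13/12 = -143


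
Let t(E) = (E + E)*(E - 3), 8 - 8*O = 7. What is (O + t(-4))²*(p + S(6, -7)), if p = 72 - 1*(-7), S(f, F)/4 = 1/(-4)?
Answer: 7862439/32 ≈ 2.4570e+5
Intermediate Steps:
O = ⅛ (O = 1 - ⅛*7 = 1 - 7/8 = ⅛ ≈ 0.12500)
S(f, F) = -1 (S(f, F) = 4/(-4) = 4*(-¼) = -1)
t(E) = 2*E*(-3 + E) (t(E) = (2*E)*(-3 + E) = 2*E*(-3 + E))
p = 79 (p = 72 + 7 = 79)
(O + t(-4))²*(p + S(6, -7)) = (⅛ + 2*(-4)*(-3 - 4))²*(79 - 1) = (⅛ + 2*(-4)*(-7))²*78 = (⅛ + 56)²*78 = (449/8)²*78 = (201601/64)*78 = 7862439/32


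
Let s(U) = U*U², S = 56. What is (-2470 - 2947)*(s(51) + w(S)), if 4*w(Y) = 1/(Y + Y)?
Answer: -321919574633/448 ≈ -7.1857e+8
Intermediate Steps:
w(Y) = 1/(8*Y) (w(Y) = 1/(4*(Y + Y)) = 1/(4*((2*Y))) = (1/(2*Y))/4 = 1/(8*Y))
s(U) = U³
(-2470 - 2947)*(s(51) + w(S)) = (-2470 - 2947)*(51³ + (⅛)/56) = -5417*(132651 + (⅛)*(1/56)) = -5417*(132651 + 1/448) = -5417*59427649/448 = -321919574633/448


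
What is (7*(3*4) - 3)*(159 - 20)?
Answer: 11259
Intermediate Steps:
(7*(3*4) - 3)*(159 - 20) = (7*12 - 3)*139 = (84 - 3)*139 = 81*139 = 11259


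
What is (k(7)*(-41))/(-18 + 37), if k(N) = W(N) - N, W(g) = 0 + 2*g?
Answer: -287/19 ≈ -15.105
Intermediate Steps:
W(g) = 2*g
k(N) = N (k(N) = 2*N - N = N)
(k(7)*(-41))/(-18 + 37) = (7*(-41))/(-18 + 37) = -287/19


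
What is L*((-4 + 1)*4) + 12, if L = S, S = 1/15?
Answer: 56/5 ≈ 11.200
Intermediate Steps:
S = 1/15 ≈ 0.066667
L = 1/15 ≈ 0.066667
L*((-4 + 1)*4) + 12 = ((-4 + 1)*4)/15 + 12 = (-3*4)/15 + 12 = (1/15)*(-12) + 12 = -⅘ + 12 = 56/5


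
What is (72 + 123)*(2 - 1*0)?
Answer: 390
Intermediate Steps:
(72 + 123)*(2 - 1*0) = 195*(2 + 0) = 195*2 = 390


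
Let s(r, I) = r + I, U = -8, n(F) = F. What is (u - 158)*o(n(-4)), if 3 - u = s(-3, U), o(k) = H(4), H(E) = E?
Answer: -576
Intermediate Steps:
o(k) = 4
s(r, I) = I + r
u = 14 (u = 3 - (-8 - 3) = 3 - 1*(-11) = 3 + 11 = 14)
(u - 158)*o(n(-4)) = (14 - 158)*4 = -144*4 = -576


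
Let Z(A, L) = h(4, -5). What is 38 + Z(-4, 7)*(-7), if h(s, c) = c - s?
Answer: 101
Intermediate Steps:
Z(A, L) = -9 (Z(A, L) = -5 - 1*4 = -5 - 4 = -9)
38 + Z(-4, 7)*(-7) = 38 - 9*(-7) = 38 + 63 = 101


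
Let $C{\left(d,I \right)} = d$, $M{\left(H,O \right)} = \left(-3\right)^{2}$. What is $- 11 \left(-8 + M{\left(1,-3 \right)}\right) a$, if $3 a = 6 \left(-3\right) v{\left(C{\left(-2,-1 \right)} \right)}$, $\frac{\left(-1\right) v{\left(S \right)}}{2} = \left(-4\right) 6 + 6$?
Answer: $2376$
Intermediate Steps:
$M{\left(H,O \right)} = 9$
$v{\left(S \right)} = 36$ ($v{\left(S \right)} = - 2 \left(\left(-4\right) 6 + 6\right) = - 2 \left(-24 + 6\right) = \left(-2\right) \left(-18\right) = 36$)
$a = -216$ ($a = \frac{6 \left(-3\right) 36}{3} = \frac{\left(-18\right) 36}{3} = \frac{1}{3} \left(-648\right) = -216$)
$- 11 \left(-8 + M{\left(1,-3 \right)}\right) a = - 11 \left(-8 + 9\right) \left(-216\right) = \left(-11\right) 1 \left(-216\right) = \left(-11\right) \left(-216\right) = 2376$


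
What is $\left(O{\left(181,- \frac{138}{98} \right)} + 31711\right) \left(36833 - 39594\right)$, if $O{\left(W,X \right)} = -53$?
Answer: $-87407738$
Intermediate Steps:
$\left(O{\left(181,- \frac{138}{98} \right)} + 31711\right) \left(36833 - 39594\right) = \left(-53 + 31711\right) \left(36833 - 39594\right) = 31658 \left(-2761\right) = -87407738$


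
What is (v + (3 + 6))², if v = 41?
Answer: 2500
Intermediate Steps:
(v + (3 + 6))² = (41 + (3 + 6))² = (41 + 9)² = 50² = 2500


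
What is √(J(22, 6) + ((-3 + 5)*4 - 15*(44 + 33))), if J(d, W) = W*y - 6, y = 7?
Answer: I*√1111 ≈ 33.332*I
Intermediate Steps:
J(d, W) = -6 + 7*W (J(d, W) = W*7 - 6 = 7*W - 6 = -6 + 7*W)
√(J(22, 6) + ((-3 + 5)*4 - 15*(44 + 33))) = √((-6 + 7*6) + ((-3 + 5)*4 - 15*(44 + 33))) = √((-6 + 42) + (2*4 - 15*77)) = √(36 + (8 - 1155)) = √(36 - 1147) = √(-1111) = I*√1111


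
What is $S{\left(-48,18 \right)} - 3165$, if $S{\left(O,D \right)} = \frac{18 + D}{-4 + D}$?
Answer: $- \frac{22137}{7} \approx -3162.4$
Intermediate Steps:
$S{\left(O,D \right)} = \frac{18 + D}{-4 + D}$
$S{\left(-48,18 \right)} - 3165 = \frac{18 + 18}{-4 + 18} - 3165 = \frac{1}{14} \cdot 36 - 3165 = \frac{18}{7} - 3165 = - \frac{22137}{7}$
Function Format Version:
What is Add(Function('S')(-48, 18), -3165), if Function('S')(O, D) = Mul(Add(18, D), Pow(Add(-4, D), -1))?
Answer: Rational(-22137, 7) ≈ -3162.4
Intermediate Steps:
Function('S')(O, D) = Mul(Pow(Add(-4, D), -1), Add(18, D))
Add(Function('S')(-48, 18), -3165) = Add(Mul(Pow(Add(-4, 18), -1), Add(18, 18)), -3165) = Add(Mul(Pow(14, -1), 36), -3165) = Add(Mul(Rational(1, 14), 36), -3165) = Add(Rational(18, 7), -3165) = Rational(-22137, 7)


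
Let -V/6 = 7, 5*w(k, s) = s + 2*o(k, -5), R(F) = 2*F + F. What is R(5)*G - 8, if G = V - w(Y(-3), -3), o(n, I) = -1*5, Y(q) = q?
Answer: -599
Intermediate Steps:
o(n, I) = -5
R(F) = 3*F
w(k, s) = -2 + s/5 (w(k, s) = (s + 2*(-5))/5 = (s - 10)/5 = (-10 + s)/5 = -2 + s/5)
V = -42 (V = -6*7 = -42)
G = -197/5 (G = -42 - (-2 + (⅕)*(-3)) = -42 - (-2 - ⅗) = -42 - 1*(-13/5) = -42 + 13/5 = -197/5 ≈ -39.400)
R(5)*G - 8 = (3*5)*(-197/5) - 8 = 15*(-197/5) - 8 = -591 - 8 = -599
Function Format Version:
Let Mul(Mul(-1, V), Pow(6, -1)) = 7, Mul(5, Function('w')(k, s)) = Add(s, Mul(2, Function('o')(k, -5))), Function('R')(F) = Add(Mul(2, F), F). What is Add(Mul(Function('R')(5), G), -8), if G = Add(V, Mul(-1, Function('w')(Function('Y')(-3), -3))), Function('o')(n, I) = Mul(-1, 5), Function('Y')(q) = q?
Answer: -599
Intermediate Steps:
Function('o')(n, I) = -5
Function('R')(F) = Mul(3, F)
Function('w')(k, s) = Add(-2, Mul(Rational(1, 5), s)) (Function('w')(k, s) = Mul(Rational(1, 5), Add(s, Mul(2, -5))) = Mul(Rational(1, 5), Add(s, -10)) = Mul(Rational(1, 5), Add(-10, s)) = Add(-2, Mul(Rational(1, 5), s)))
V = -42 (V = Mul(-6, 7) = -42)
G = Rational(-197, 5) (G = Add(-42, Mul(-1, Add(-2, Mul(Rational(1, 5), -3)))) = Add(-42, Mul(-1, Add(-2, Rational(-3, 5)))) = Add(-42, Mul(-1, Rational(-13, 5))) = Add(-42, Rational(13, 5)) = Rational(-197, 5) ≈ -39.400)
Add(Mul(Function('R')(5), G), -8) = Add(Mul(Mul(3, 5), Rational(-197, 5)), -8) = Add(Mul(15, Rational(-197, 5)), -8) = Add(-591, -8) = -599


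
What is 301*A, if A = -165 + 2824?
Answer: 800359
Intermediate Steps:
A = 2659
301*A = 301*2659 = 800359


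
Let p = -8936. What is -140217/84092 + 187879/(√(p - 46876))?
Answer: -140217/84092 - 187879*I*√13953/27906 ≈ -1.6674 - 795.27*I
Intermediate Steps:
-140217/84092 + 187879/(√(p - 46876)) = -140217/84092 + 187879/(√(-8936 - 46876)) = -140217*1/84092 + 187879/(√(-55812)) = -140217/84092 + 187879/((2*I*√13953)) = -140217/84092 + 187879*(-I*√13953/27906) = -140217/84092 - 187879*I*√13953/27906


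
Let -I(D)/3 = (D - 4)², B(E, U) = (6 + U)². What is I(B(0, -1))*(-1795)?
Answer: 2374785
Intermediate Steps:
I(D) = -3*(-4 + D)² (I(D) = -3*(D - 4)² = -3*(-4 + D)²)
I(B(0, -1))*(-1795) = -3*(-4 + (6 - 1)²)²*(-1795) = -3*(-4 + 5²)²*(-1795) = -3*(-4 + 25)²*(-1795) = -3*21²*(-1795) = -3*441*(-1795) = -1323*(-1795) = 2374785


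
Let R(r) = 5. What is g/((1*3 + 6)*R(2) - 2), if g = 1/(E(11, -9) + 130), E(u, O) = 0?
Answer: 1/5590 ≈ 0.00017889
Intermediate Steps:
g = 1/130 (g = 1/(0 + 130) = 1/130 ≈ 0.0076923)
g/((1*3 + 6)*R(2) - 2) = 1/(130*((1*3 + 6)*5 - 2)) = 1/(130*((3 + 6)*5 - 2)) = 1/(130*(9*5 - 2)) = 1/(130*(45 - 2)) = (1/130)/43 = (1/130)*(1/43) = 1/5590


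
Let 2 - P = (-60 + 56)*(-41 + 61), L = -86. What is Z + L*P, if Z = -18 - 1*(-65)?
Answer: -7005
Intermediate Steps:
Z = 47 (Z = -18 + 65 = 47)
P = 82 (P = 2 - (-60 + 56)*(-41 + 61) = 2 - (-4)*20 = 2 - 1*(-80) = 2 + 80 = 82)
Z + L*P = 47 - 86*82 = 47 - 7052 = -7005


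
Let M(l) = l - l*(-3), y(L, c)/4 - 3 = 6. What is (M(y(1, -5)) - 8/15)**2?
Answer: 4631104/225 ≈ 20583.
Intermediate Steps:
y(L, c) = 36 (y(L, c) = 12 + 4*6 = 12 + 24 = 36)
M(l) = 4*l (M(l) = l - (-3)*l = l + 3*l = 4*l)
(M(y(1, -5)) - 8/15)**2 = (4*36 - 8/15)**2 = (144 - 8*1/15)**2 = (144 - 8/15)**2 = (2152/15)**2 = 4631104/225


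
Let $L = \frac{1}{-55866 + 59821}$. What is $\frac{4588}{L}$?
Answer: $18145540$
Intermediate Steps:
$L = \frac{1}{3955} \approx 0.00025284$
$\frac{4588}{L} = 4588 \frac{1}{\frac{1}{3955}} = 4588 \cdot 3955 = 18145540$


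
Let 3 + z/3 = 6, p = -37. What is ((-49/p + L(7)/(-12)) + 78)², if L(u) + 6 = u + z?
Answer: 303630625/49284 ≈ 6160.8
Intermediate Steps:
z = 9 (z = -9 + 3*6 = -9 + 18 = 9)
L(u) = 3 + u (L(u) = -6 + (u + 9) = -6 + (9 + u) = 3 + u)
((-49/p + L(7)/(-12)) + 78)² = ((-49/(-37) + (3 + 7)/(-12)) + 78)² = ((-49*(-1/37) + 10*(-1/12)) + 78)² = ((49/37 - ⅚) + 78)² = (109/222 + 78)² = (17425/222)² = 303630625/49284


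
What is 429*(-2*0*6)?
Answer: 0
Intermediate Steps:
429*(-2*0*6) = 429*(0*6) = 429*0 = 0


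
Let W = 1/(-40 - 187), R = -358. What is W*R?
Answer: 358/227 ≈ 1.5771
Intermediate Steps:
W = -1/227 (W = 1/(-227) = -1/227 ≈ -0.0044053)
W*R = -1/227*(-358) = 358/227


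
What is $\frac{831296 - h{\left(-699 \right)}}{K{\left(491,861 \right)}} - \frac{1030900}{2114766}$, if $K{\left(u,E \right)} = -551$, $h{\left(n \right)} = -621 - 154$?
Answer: $- \frac{880101743143}{582618033} \approx -1510.6$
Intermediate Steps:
$h{\left(n \right)} = -775$ ($h{\left(n \right)} = -621 - 154 = -775$)
$\frac{831296 - h{\left(-699 \right)}}{K{\left(491,861 \right)}} - \frac{1030900}{2114766} = \frac{831296 - -775}{-551} - \frac{1030900}{2114766} = \left(831296 + 775\right) \left(- \frac{1}{551}\right) - \frac{515450}{1057383} = 832071 \left(- \frac{1}{551}\right) - \frac{515450}{1057383} = - \frac{832071}{551} - \frac{515450}{1057383} = - \frac{880101743143}{582618033}$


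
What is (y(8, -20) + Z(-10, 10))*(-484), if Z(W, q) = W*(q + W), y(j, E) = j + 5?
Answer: -6292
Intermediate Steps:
y(j, E) = 5 + j
Z(W, q) = W*(W + q)
(y(8, -20) + Z(-10, 10))*(-484) = ((5 + 8) - 10*(-10 + 10))*(-484) = (13 - 10*0)*(-484) = (13 + 0)*(-484) = 13*(-484) = -6292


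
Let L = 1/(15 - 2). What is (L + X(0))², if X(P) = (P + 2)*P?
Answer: 1/169 ≈ 0.0059172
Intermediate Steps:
X(P) = P*(2 + P) (X(P) = (2 + P)*P = P*(2 + P))
L = 1/13 ≈ 0.076923
(L + X(0))² = (1/13 + 0*(2 + 0))² = (1/13 + 0*2)² = (1/13 + 0)² = (1/13)² = 1/169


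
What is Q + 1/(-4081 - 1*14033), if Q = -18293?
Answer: -331359403/18114 ≈ -18293.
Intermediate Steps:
Q + 1/(-4081 - 1*14033) = -18293 + 1/(-4081 - 1*14033) = -18293 + 1/(-4081 - 14033) = -18293 + 1/(-18114) = -18293 - 1/18114 = -331359403/18114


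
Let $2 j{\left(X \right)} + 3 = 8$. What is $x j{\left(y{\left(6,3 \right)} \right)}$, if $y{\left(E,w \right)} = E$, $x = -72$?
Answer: $-180$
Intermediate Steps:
$j{\left(X \right)} = \frac{5}{2}$ ($j{\left(X \right)} = - \frac{3}{2} + \frac{1}{2} \cdot 8 = - \frac{3}{2} + 4 = \frac{5}{2}$)
$x j{\left(y{\left(6,3 \right)} \right)} = \left(-72\right) \frac{5}{2} = -180$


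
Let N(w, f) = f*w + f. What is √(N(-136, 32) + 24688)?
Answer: 4*√1273 ≈ 142.72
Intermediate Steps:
N(w, f) = f + f*w
√(N(-136, 32) + 24688) = √(32*(1 - 136) + 24688) = √(32*(-135) + 24688) = √(-4320 + 24688) = √20368 = 4*√1273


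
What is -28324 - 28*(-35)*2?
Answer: -26364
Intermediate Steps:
-28324 - 28*(-35)*2 = -28324 + 980*2 = -28324 + 1960 = -26364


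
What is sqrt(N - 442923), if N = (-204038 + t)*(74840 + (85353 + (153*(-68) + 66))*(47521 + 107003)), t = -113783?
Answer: I*sqrt(3684083366049623) ≈ 6.0697e+7*I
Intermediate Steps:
N = -3684083365606700 (N = (-204038 - 113783)*(74840 + (85353 + (153*(-68) + 66))*(47521 + 107003)) = -317821*(74840 + (85353 + (-10404 + 66))*154524) = -317821*(74840 + (85353 - 10338)*154524) = -317821*(74840 + 75015*154524) = -317821*(74840 + 11591617860) = -317821*11591692700 = -3684083365606700)
sqrt(N - 442923) = sqrt(-3684083365606700 - 442923) = sqrt(-3684083366049623) = I*sqrt(3684083366049623)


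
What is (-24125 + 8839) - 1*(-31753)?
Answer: 16467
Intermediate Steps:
(-24125 + 8839) - 1*(-31753) = -15286 + 31753 = 16467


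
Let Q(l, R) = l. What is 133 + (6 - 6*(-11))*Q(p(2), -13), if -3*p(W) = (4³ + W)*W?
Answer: -3035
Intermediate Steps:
p(W) = -W*(64 + W)/3 (p(W) = -(4³ + W)*W/3 = -(64 + W)*W/3 = -W*(64 + W)/3)
133 + (6 - 6*(-11))*Q(p(2), -13) = 133 + (6 - 6*(-11))*(-⅓*2*(64 + 2)) = 133 + (6 + 66)*(-⅓*2*66) = 133 + 72*(-44) = 133 - 3168 = -3035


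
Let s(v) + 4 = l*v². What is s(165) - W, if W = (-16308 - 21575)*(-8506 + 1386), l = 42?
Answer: -268583514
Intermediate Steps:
s(v) = -4 + 42*v²
W = 269726960 (W = -37883*(-7120) = 269726960)
s(165) - W = (-4 + 42*165²) - 1*269726960 = (-4 + 42*27225) - 269726960 = (-4 + 1143450) - 269726960 = 1143446 - 269726960 = -268583514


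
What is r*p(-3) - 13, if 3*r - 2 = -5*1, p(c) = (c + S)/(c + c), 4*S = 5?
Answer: -319/24 ≈ -13.292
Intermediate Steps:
S = 5/4 (S = (1/4)*5 = 5/4 ≈ 1.2500)
p(c) = (5/4 + c)/(2*c) (p(c) = (c + 5/4)/(c + c) = (5/4 + c)/((2*c)) = (5/4 + c)*(1/(2*c)) = (5/4 + c)/(2*c))
r = -1 (r = 2/3 + (-5*1)/3 = 2/3 + (1/3)*(-5) = 2/3 - 5/3 = -1)
r*p(-3) - 13 = -(5 + 4*(-3))/(8*(-3)) - 13 = -(-1)*(5 - 12)/(8*3) - 13 = -(-1)*(-7)/(8*3) - 13 = -1*7/24 - 13 = -7/24 - 13 = -319/24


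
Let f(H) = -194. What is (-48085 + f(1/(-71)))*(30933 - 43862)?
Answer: 624199191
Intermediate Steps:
(-48085 + f(1/(-71)))*(30933 - 43862) = (-48085 - 194)*(30933 - 43862) = -48279*(-12929) = 624199191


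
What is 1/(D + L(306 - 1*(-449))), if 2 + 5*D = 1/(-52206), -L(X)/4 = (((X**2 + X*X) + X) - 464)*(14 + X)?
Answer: -261030/915612037847893 ≈ -2.8509e-10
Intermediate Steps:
L(X) = -4*(14 + X)*(-464 + X + 2*X**2) (L(X) = -4*(((X**2 + X*X) + X) - 464)*(14 + X) = -4*(((X**2 + X**2) + X) - 464)*(14 + X) = -4*((2*X**2 + X) - 464)*(14 + X) = -4*((X + 2*X**2) - 464)*(14 + X) = -4*(-464 + X + 2*X**2)*(14 + X) = -4*(14 + X)*(-464 + X + 2*X**2))
D = -104413/261030 (D = -2/5 + (1/5)/(-52206) = -2/5 + (1/5)*(-1/52206) = -2/5 - 1/261030 = -104413/261030 ≈ -0.40000)
1/(D + L(306 - 1*(-449))) = 1/(-104413/261030 + (25984 - 116*(306 - 1*(-449))**2 - 8*(306 - 1*(-449))**3 + 1800*(306 - 1*(-449)))) = 1/(-104413/261030 + (25984 - 116*(306 + 449)**2 - 8*(306 + 449)**3 + 1800*(306 + 449))) = 1/(-104413/261030 + (25984 - 116*755**2 - 8*755**3 + 1800*755)) = 1/(-104413/261030 + (25984 - 116*570025 - 8*430368875 + 1359000)) = 1/(-104413/261030 + (25984 - 66122900 - 3442951000 + 1359000)) = 1/(-104413/261030 - 3507688916) = 1/(-915612037847893/261030) = -261030/915612037847893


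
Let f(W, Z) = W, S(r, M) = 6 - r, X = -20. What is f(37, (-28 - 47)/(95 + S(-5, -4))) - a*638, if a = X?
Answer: 12797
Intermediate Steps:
a = -20
f(37, (-28 - 47)/(95 + S(-5, -4))) - a*638 = 37 - (-20)*638 = 37 - 1*(-12760) = 37 + 12760 = 12797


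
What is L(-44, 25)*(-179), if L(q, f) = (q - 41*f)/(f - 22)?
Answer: 191351/3 ≈ 63784.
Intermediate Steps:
L(q, f) = (q - 41*f)/(-22 + f)
L(-44, 25)*(-179) = ((-44 - 41*25)/(-22 + 25))*(-179) = ((-44 - 1025)/3)*(-179) = ((⅓)*(-1069))*(-179) = -1069/3*(-179) = 191351/3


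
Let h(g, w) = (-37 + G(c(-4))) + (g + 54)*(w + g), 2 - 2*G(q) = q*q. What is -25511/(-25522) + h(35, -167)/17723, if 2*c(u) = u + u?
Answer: 151176029/452326406 ≈ 0.33422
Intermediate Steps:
c(u) = u (c(u) = (u + u)/2 = (2*u)/2 = u)
G(q) = 1 - q**2/2 (G(q) = 1 - q*q/2 = 1 - q**2/2)
h(g, w) = -44 + (54 + g)*(g + w) (h(g, w) = (-37 + (1 - 1/2*(-4)**2)) + (g + 54)*(w + g) = (-37 + (1 - 1/2*16)) + (54 + g)*(g + w) = (-37 + (1 - 8)) + (54 + g)*(g + w) = (-37 - 7) + (54 + g)*(g + w) = -44 + (54 + g)*(g + w))
-25511/(-25522) + h(35, -167)/17723 = -25511/(-25522) + (-44 + 35**2 + 54*35 + 54*(-167) + 35*(-167))/17723 = -25511*(-1/25522) + (-44 + 1225 + 1890 - 9018 - 5845)*(1/17723) = 25511/25522 - 11792*1/17723 = 25511/25522 - 11792/17723 = 151176029/452326406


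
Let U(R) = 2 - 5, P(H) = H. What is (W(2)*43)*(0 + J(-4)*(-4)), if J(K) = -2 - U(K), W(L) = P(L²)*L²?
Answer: -2752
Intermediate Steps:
U(R) = -3
W(L) = L⁴ (W(L) = L²*L² = L⁴)
J(K) = 1 (J(K) = -2 - 1*(-3) = -2 + 3 = 1)
(W(2)*43)*(0 + J(-4)*(-4)) = (2⁴*43)*(0 + 1*(-4)) = (16*43)*(0 - 4) = 688*(-4) = -2752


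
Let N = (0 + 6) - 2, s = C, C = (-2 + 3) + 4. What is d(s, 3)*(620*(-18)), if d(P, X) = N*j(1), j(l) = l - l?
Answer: 0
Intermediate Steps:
C = 5 (C = 1 + 4 = 5)
s = 5
j(l) = 0
N = 4 (N = 6 - 2 = 4)
d(P, X) = 0 (d(P, X) = 4*0 = 0)
d(s, 3)*(620*(-18)) = 0*(620*(-18)) = 0*(-11160) = 0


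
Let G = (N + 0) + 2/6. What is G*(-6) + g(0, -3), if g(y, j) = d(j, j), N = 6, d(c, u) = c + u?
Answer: -44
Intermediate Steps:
g(y, j) = 2*j (g(y, j) = j + j = 2*j)
G = 19/3 (G = (6 + 0) + 2/6 = 6 + 2*(1/6) = 6 + 1/3 = 19/3 ≈ 6.3333)
G*(-6) + g(0, -3) = (19/3)*(-6) + 2*(-3) = -38 - 6 = -44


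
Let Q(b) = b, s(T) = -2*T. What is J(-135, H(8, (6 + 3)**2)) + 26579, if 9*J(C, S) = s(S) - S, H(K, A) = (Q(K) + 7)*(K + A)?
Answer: 26134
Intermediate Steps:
H(K, A) = (7 + K)*(A + K) (H(K, A) = (K + 7)*(K + A) = (7 + K)*(A + K))
J(C, S) = -S/3 (J(C, S) = (-2*S - S)/9 = (-3*S)/9 = -S/3)
J(-135, H(8, (6 + 3)**2)) + 26579 = -(8**2 + 7*(6 + 3)**2 + 7*8 + (6 + 3)**2*8)/3 + 26579 = -(64 + 7*9**2 + 56 + 9**2*8)/3 + 26579 = -(64 + 7*81 + 56 + 81*8)/3 + 26579 = -(64 + 567 + 56 + 648)/3 + 26579 = -1/3*1335 + 26579 = -445 + 26579 = 26134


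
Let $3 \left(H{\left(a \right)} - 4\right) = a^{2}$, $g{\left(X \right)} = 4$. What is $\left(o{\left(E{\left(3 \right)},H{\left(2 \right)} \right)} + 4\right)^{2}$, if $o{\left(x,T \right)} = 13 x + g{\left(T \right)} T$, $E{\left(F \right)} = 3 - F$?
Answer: $\frac{5776}{9} \approx 641.78$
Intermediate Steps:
$H{\left(a \right)} = 4 + \frac{a^{2}}{3}$
$o{\left(x,T \right)} = 4 T + 13 x$ ($o{\left(x,T \right)} = 13 x + 4 T = 4 T + 13 x$)
$\left(o{\left(E{\left(3 \right)},H{\left(2 \right)} \right)} + 4\right)^{2} = \left(\left(4 \left(4 + \frac{2^{2}}{3}\right) + 13 \left(3 - 3\right)\right) + 4\right)^{2} = \left(\left(4 \left(4 + \frac{1}{3} \cdot 4\right) + 13 \left(3 - 3\right)\right) + 4\right)^{2} = \left(\left(4 \left(4 + \frac{4}{3}\right) + 13 \cdot 0\right) + 4\right)^{2} = \left(\left(4 \cdot \frac{16}{3} + 0\right) + 4\right)^{2} = \left(\left(\frac{64}{3} + 0\right) + 4\right)^{2} = \left(\frac{64}{3} + 4\right)^{2} = \left(\frac{76}{3}\right)^{2} = \frac{5776}{9}$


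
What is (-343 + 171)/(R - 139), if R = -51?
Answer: 86/95 ≈ 0.90526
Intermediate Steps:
(-343 + 171)/(R - 139) = (-343 + 171)/(-51 - 139) = -172/(-190) = -172*(-1/190) = 86/95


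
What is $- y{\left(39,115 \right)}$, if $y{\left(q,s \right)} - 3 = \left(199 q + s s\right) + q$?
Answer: $-21028$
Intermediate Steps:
$y{\left(q,s \right)} = 3 + s^{2} + 200 q$ ($y{\left(q,s \right)} = 3 + \left(\left(199 q + s s\right) + q\right) = 3 + \left(\left(199 q + s^{2}\right) + q\right) = 3 + \left(\left(s^{2} + 199 q\right) + q\right) = 3 + \left(s^{2} + 200 q\right) = 3 + s^{2} + 200 q$)
$- y{\left(39,115 \right)} = - (3 + 115^{2} + 200 \cdot 39) = - (3 + 13225 + 7800) = \left(-1\right) 21028 = -21028$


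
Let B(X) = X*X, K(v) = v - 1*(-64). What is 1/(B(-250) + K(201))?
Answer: 1/62765 ≈ 1.5932e-5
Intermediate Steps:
K(v) = 64 + v (K(v) = v + 64 = 64 + v)
B(X) = X**2
1/(B(-250) + K(201)) = 1/((-250)**2 + (64 + 201)) = 1/(62500 + 265) = 1/62765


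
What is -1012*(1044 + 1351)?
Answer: -2423740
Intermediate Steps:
-1012*(1044 + 1351) = -1012*2395 = -2423740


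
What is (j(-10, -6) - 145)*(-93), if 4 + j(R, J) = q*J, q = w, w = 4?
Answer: 16089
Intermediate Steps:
q = 4
j(R, J) = -4 + 4*J
(j(-10, -6) - 145)*(-93) = ((-4 + 4*(-6)) - 145)*(-93) = ((-4 - 24) - 145)*(-93) = (-28 - 145)*(-93) = -173*(-93) = 16089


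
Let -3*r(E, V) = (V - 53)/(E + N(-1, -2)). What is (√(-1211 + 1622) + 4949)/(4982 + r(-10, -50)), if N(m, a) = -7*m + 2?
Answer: 14847/14843 + 3*√411/14843 ≈ 1.0044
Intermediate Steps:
N(m, a) = 2 - 7*m
r(E, V) = -(-53 + V)/(3*(9 + E)) (r(E, V) = -(V - 53)/(3*(E + (2 - 7*(-1)))) = -(-53 + V)/(3*(E + (2 + 7))) = -(-53 + V)/(3*(E + 9)) = -(-53 + V)/(3*(9 + E)))
(√(-1211 + 1622) + 4949)/(4982 + r(-10, -50)) = (√(-1211 + 1622) + 4949)/(4982 + (53 - 1*(-50))/(3*(9 - 10))) = (√411 + 4949)/(4982 + (⅓)*(53 + 50)/(-1)) = (4949 + √411)/(4982 + (⅓)*(-1)*103) = (4949 + √411)/(4982 - 103/3) = (4949 + √411)/(14843/3) = (4949 + √411)*(3/14843) = 14847/14843 + 3*√411/14843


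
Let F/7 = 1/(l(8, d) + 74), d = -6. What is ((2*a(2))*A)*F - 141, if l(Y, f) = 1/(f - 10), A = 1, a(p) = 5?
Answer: -23669/169 ≈ -140.05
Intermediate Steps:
l(Y, f) = 1/(-10 + f)
F = 16/169 (F = 7/(1/(-10 - 6) + 74) = 7/(1/(-16) + 74) = 7/(-1/16 + 74) = 7/(1183/16) = 7*(16/1183) = 16/169 ≈ 0.094675)
((2*a(2))*A)*F - 141 = ((2*5)*1)*(16/169) - 141 = (10*1)*(16/169) - 141 = 10*(16/169) - 141 = 160/169 - 141 = -23669/169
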